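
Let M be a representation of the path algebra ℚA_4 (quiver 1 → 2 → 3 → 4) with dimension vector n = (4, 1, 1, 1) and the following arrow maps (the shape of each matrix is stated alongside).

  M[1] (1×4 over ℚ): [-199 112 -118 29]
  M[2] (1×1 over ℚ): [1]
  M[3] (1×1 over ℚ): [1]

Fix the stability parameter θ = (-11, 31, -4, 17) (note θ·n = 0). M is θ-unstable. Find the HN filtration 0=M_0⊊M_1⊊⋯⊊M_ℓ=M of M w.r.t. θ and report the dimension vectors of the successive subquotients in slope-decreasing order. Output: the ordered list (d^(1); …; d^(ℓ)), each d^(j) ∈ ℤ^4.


Barcode: M ≅ I[1,1]^3, I[1,4]. HN layers by μ_θ (3 steps, strictly decreasing):
  μ^(1)=17; μ^(2)=27/2; μ^(3)=-11

((0, 0, 0, 1); (0, 1, 1, 0); (4, 0, 0, 0))


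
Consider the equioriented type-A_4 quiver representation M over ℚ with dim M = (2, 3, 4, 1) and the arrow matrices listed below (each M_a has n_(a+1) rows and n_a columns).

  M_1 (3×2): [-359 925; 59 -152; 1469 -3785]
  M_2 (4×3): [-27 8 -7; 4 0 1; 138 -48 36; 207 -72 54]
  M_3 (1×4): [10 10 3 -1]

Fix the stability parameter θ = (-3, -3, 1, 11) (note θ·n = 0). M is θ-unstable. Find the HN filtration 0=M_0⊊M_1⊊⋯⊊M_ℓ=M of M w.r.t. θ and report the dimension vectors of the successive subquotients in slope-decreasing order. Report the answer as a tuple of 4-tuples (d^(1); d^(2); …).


Barcode: M ≅ I[1,3], I[1,4], I[2,2], I[3,3]^2. HN layers by μ_θ (3 steps, strictly decreasing):
  μ^(1)=11; μ^(2)=1; μ^(3)=-3

((0, 0, 0, 1); (0, 0, 4, 0); (2, 3, 0, 0))


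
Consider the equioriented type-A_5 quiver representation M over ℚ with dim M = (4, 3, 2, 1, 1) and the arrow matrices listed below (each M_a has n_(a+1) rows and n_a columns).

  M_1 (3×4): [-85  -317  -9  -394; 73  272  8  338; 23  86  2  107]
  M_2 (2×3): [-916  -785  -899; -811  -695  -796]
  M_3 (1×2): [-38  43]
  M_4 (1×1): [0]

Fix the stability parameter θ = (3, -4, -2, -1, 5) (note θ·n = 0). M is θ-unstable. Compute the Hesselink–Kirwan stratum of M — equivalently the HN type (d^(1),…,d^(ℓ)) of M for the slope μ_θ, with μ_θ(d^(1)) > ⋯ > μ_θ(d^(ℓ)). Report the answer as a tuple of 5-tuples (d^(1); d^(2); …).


Barcode: M ≅ I[1,1], I[1,2], I[1,3], I[1,4], I[5,5]. HN layers by μ_θ (4 steps, strictly decreasing):
  μ^(1)=5; μ^(2)=3; μ^(3)=-1/2; μ^(4)=-1

((0, 0, 0, 0, 1); (1, 0, 0, 0, 0); (1, 1, 0, 0, 0); (2, 2, 2, 1, 0))


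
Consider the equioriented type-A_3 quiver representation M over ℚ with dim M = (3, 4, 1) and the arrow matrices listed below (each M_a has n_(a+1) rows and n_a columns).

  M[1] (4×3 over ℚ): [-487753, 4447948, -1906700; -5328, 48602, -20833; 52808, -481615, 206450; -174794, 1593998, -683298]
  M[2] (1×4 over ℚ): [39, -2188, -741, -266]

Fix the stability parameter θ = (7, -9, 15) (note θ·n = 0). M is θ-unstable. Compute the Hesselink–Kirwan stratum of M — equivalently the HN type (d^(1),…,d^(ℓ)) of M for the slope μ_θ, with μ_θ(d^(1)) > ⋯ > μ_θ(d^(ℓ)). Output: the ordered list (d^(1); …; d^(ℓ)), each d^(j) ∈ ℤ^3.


Interval decomposition of M: I[1,2]^2, I[1,3], I[2,2].
HN type (ℓ=3): μ^(1)=15; μ^(2)=-1; μ^(3)=-9

((0, 0, 1); (3, 3, 0); (0, 1, 0))


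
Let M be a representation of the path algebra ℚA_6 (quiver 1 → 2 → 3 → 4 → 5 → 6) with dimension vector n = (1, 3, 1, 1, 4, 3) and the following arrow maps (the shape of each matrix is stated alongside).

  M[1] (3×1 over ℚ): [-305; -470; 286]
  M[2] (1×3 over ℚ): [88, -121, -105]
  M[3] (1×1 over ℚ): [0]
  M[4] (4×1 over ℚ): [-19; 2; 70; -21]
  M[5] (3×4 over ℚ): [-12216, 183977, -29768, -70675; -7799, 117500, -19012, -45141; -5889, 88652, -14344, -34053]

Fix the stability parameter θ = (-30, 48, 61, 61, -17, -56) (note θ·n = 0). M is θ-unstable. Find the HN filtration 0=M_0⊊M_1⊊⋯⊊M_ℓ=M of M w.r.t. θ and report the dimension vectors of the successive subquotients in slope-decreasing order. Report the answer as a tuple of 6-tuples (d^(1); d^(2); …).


Via rank(M_{q-1}∘⋯∘M_p): M ≅ I[1,2], I[2,2], I[2,3], I[4,6], I[5,5], I[5,6]^2.
μ_θ-semistable layers: μ^(1)=61; μ^(2)=48; μ^(3)=-4; μ^(4)=-17; μ^(5)=-30; μ^(6)=-73/2

((0, 0, 1, 0, 0, 0); (0, 3, 0, 0, 0, 0); (0, 0, 0, 1, 1, 1); (0, 0, 0, 0, 1, 0); (1, 0, 0, 0, 0, 0); (0, 0, 0, 0, 2, 2))


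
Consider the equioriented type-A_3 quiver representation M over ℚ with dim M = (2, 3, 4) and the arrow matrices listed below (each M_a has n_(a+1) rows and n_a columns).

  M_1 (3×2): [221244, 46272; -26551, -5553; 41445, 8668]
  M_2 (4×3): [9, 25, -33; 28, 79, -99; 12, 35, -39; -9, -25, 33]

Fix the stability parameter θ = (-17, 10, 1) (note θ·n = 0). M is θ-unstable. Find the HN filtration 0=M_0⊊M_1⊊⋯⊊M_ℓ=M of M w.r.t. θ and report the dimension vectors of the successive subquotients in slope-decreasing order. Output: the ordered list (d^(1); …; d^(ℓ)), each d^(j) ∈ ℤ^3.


Barcode: M ≅ I[1,2], I[1,3], I[2,3], I[3,3]^2. HN layers by μ_θ (4 steps, strictly decreasing):
  μ^(1)=10; μ^(2)=11/2; μ^(3)=1; μ^(4)=-17

((0, 1, 0); (0, 2, 2); (0, 0, 2); (2, 0, 0))


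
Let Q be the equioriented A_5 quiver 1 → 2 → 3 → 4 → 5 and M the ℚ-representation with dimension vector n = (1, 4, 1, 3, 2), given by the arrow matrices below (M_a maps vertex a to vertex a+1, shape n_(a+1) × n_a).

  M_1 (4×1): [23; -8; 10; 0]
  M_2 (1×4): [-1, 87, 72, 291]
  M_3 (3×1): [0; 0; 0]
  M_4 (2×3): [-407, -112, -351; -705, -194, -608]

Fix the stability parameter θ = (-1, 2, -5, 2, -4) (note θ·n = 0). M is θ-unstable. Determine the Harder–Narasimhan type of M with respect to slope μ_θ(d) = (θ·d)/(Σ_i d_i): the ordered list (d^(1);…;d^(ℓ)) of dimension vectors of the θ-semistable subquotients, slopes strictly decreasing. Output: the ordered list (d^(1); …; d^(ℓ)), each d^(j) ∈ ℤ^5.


Interval decomposition of M: I[1,3], I[2,2]^3, I[4,4], I[4,5]^2.
HN type (ℓ=3): μ^(1)=2; μ^(2)=-1; μ^(3)=-4/3

((0, 3, 0, 1, 0); (0, 0, 0, 2, 2); (1, 1, 1, 0, 0))


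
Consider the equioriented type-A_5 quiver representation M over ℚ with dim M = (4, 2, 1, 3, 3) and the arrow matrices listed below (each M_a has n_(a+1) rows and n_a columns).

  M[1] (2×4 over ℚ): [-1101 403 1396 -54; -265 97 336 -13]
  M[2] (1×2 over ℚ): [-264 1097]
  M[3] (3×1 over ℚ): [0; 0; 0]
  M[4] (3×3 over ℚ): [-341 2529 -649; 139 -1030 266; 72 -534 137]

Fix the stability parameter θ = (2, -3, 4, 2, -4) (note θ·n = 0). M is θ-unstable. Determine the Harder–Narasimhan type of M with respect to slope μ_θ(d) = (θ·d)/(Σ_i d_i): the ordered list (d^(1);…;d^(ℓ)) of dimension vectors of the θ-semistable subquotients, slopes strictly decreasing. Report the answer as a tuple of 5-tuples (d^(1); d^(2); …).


Barcode: M ≅ I[1,1]^2, I[1,2], I[1,3], I[4,5]^3. HN layers by μ_θ (4 steps, strictly decreasing):
  μ^(1)=4; μ^(2)=2; μ^(3)=-1/2; μ^(4)=-1

((0, 0, 1, 0, 0); (2, 0, 0, 0, 0); (2, 2, 0, 0, 0); (0, 0, 0, 3, 3))


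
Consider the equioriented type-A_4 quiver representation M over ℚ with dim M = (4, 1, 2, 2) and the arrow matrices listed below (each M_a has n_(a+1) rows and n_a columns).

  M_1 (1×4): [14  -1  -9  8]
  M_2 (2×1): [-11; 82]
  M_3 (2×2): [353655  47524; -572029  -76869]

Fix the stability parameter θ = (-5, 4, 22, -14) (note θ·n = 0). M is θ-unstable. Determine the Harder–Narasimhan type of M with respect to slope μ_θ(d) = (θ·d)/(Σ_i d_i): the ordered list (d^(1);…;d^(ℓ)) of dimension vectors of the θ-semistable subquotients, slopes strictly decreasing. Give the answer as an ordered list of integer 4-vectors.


Interval decomposition of M: I[1,1]^3, I[1,4], I[3,4].
HN type (ℓ=2): μ^(1)=4; μ^(2)=-5

((0, 1, 2, 2); (4, 0, 0, 0))


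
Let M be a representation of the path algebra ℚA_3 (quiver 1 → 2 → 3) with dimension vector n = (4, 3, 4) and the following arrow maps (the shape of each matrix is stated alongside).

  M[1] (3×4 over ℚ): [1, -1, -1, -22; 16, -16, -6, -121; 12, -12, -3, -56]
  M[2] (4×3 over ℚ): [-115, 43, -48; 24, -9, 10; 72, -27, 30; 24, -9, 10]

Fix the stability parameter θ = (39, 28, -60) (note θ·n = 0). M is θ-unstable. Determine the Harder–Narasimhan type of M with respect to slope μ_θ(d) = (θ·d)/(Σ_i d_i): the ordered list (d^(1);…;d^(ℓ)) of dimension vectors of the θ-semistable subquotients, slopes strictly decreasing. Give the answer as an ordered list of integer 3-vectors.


Barcode: M ≅ I[1,1], I[1,2], I[1,3]^2, I[3,3]^2. HN layers by μ_θ (4 steps, strictly decreasing):
  μ^(1)=39; μ^(2)=67/2; μ^(3)=7/3; μ^(4)=-60

((1, 0, 0); (1, 1, 0); (2, 2, 2); (0, 0, 2))


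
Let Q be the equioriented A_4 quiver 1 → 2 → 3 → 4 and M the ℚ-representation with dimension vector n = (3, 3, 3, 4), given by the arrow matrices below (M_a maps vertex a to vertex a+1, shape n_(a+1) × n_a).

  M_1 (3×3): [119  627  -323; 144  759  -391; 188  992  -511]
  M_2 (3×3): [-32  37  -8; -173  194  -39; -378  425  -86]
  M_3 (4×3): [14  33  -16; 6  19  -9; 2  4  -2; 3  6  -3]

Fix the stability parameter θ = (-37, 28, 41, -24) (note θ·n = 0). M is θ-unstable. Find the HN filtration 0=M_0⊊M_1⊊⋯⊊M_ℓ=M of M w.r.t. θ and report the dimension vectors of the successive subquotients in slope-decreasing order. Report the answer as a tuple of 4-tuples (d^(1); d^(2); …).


Interval decomposition of M: I[1,2], I[1,4]^2, I[3,4], I[4,4].
HN type (ℓ=5): μ^(1)=28; μ^(2)=15; μ^(3)=17/2; μ^(4)=-24; μ^(5)=-37

((0, 1, 0, 0); (0, 2, 2, 2); (0, 0, 1, 1); (0, 0, 0, 1); (3, 0, 0, 0))


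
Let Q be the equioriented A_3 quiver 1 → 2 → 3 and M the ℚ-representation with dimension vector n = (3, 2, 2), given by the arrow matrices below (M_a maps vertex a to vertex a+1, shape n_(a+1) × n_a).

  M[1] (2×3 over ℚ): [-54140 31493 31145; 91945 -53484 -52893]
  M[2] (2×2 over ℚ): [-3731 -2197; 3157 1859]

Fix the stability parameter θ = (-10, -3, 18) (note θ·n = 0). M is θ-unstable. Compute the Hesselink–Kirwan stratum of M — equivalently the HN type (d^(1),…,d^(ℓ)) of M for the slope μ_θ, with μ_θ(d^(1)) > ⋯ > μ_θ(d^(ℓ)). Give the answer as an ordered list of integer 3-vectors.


Via rank(M_{q-1}∘⋯∘M_p): M ≅ I[1,1], I[1,2], I[1,3], I[3,3].
μ_θ-semistable layers: μ^(1)=18; μ^(2)=-3; μ^(3)=-10

((0, 0, 2); (0, 2, 0); (3, 0, 0))


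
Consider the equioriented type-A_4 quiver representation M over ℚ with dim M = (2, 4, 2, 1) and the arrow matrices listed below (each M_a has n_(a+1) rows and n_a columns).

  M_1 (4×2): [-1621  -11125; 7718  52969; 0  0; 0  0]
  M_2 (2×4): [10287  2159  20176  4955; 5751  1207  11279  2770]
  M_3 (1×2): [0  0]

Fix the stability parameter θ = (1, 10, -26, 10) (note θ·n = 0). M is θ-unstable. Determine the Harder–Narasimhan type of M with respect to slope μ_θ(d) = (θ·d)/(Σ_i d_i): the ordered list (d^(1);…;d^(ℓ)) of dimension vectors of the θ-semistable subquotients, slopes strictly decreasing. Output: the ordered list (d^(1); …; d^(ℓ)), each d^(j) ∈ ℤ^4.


Barcode: M ≅ I[1,2], I[1,3], I[2,2], I[2,3], I[4,4]. HN layers by μ_θ (4 steps, strictly decreasing):
  μ^(1)=10; μ^(2)=1; μ^(3)=-5; μ^(4)=-8

((0, 2, 0, 1); (1, 0, 0, 0); (1, 1, 1, 0); (0, 1, 1, 0))


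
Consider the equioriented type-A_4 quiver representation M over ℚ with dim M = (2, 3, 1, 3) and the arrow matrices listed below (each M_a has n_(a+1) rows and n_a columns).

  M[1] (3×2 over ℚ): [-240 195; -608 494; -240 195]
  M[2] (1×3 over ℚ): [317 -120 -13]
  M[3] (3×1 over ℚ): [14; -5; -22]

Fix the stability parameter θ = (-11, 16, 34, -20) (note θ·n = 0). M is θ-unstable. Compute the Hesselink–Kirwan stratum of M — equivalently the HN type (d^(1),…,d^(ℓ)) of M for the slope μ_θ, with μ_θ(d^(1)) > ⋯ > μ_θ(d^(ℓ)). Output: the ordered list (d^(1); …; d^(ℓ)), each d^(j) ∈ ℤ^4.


Interval decomposition of M: I[1,1], I[1,2], I[2,2], I[2,4], I[4,4]^2.
HN type (ℓ=4): μ^(1)=16; μ^(2)=10; μ^(3)=-11; μ^(4)=-20

((0, 2, 0, 0); (0, 1, 1, 1); (2, 0, 0, 0); (0, 0, 0, 2))


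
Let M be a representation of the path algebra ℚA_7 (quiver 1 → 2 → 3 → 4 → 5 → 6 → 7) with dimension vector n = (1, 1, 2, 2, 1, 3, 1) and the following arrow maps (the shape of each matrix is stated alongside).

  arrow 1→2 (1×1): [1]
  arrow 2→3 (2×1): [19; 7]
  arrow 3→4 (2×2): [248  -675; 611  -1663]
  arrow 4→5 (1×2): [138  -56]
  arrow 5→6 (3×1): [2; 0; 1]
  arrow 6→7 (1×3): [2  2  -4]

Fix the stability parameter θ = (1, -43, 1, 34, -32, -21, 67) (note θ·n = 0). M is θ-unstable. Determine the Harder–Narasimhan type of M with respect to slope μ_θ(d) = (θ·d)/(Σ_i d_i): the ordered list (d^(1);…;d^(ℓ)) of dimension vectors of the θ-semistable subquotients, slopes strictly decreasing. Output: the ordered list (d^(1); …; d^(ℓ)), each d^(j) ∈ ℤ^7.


Via rank(M_{q-1}∘⋯∘M_p): M ≅ I[1,6], I[3,4], I[6,6], I[6,7].
μ_θ-semistable layers: μ^(1)=67; μ^(2)=34; μ^(3)=1; μ^(4)=-9/2; μ^(5)=-21

((0, 0, 0, 0, 0, 0, 1); (0, 0, 0, 1, 0, 0, 0); (0, 0, 1, 0, 0, 0, 0); (0, 0, 1, 1, 1, 1, 0); (1, 1, 0, 0, 0, 2, 0))


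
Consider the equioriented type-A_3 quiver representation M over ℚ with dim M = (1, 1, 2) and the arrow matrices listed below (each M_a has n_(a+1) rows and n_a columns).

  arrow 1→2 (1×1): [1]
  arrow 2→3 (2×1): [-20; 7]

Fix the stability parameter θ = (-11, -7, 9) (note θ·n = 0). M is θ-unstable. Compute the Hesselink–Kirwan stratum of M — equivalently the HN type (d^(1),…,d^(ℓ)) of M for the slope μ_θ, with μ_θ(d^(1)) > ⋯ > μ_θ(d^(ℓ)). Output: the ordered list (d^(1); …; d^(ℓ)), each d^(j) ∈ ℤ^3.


Via rank(M_{q-1}∘⋯∘M_p): M ≅ I[1,3], I[3,3].
μ_θ-semistable layers: μ^(1)=9; μ^(2)=-7; μ^(3)=-11

((0, 0, 2); (0, 1, 0); (1, 0, 0))


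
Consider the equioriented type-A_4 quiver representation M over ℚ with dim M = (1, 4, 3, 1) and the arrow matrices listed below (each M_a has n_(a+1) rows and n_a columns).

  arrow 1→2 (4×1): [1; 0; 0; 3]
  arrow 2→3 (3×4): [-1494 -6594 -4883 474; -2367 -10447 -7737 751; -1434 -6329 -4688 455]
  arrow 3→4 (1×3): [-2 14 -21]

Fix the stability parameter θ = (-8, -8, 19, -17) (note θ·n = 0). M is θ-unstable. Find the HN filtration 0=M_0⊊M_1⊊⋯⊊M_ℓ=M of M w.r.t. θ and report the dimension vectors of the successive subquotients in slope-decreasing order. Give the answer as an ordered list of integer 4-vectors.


Barcode: M ≅ I[1,4], I[2,2], I[2,3]^2. HN layers by μ_θ (3 steps, strictly decreasing):
  μ^(1)=19; μ^(2)=1; μ^(3)=-8

((0, 0, 2, 0); (0, 0, 1, 1); (1, 4, 0, 0))


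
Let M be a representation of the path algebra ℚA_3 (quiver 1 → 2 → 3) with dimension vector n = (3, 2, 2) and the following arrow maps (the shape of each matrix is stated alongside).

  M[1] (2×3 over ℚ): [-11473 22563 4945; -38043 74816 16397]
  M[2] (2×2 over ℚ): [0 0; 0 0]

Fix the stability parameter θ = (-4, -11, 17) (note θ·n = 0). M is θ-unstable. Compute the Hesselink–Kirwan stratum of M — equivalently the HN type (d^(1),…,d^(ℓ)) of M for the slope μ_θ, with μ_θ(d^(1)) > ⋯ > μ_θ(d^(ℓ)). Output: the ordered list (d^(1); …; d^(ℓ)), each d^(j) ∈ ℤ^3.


Barcode: M ≅ I[1,1], I[1,2]^2, I[3,3]^2. HN layers by μ_θ (3 steps, strictly decreasing):
  μ^(1)=17; μ^(2)=-4; μ^(3)=-15/2

((0, 0, 2); (1, 0, 0); (2, 2, 0))


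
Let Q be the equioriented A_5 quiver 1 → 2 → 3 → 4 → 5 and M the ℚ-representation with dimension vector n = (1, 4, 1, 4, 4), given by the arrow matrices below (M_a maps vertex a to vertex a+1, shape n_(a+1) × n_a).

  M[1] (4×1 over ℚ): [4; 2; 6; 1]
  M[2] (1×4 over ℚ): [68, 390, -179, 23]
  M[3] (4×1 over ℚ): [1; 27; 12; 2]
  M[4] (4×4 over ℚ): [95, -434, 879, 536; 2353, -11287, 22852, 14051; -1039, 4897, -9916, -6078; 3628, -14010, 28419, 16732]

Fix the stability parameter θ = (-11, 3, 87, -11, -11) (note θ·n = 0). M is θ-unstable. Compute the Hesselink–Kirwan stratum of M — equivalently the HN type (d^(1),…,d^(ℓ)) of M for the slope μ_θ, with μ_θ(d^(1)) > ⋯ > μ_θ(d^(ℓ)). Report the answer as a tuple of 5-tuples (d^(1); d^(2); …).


Via rank(M_{q-1}∘⋯∘M_p): M ≅ I[1,5], I[2,2]^3, I[4,5]^3.
μ_θ-semistable layers: μ^(1)=65/3; μ^(2)=3; μ^(3)=-11

((0, 0, 1, 1, 1); (0, 4, 0, 0, 0); (1, 0, 0, 3, 3))


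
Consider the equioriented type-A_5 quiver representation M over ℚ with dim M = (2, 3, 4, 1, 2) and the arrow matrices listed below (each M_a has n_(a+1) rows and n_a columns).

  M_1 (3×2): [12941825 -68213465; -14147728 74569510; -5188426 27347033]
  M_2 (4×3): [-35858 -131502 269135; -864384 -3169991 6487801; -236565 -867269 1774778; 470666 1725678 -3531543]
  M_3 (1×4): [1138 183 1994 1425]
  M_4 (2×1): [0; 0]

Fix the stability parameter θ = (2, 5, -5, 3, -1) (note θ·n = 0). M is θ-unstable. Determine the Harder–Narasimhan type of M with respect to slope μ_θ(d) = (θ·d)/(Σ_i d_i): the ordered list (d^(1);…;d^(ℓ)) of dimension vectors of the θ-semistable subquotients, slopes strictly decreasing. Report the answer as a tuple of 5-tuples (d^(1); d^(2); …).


Via rank(M_{q-1}∘⋯∘M_p): M ≅ I[1,3]^2, I[2,4], I[3,3], I[5,5]^2.
μ_θ-semistable layers: μ^(1)=3; μ^(2)=2/3; μ^(3)=0; μ^(4)=-1; μ^(5)=-5

((0, 0, 0, 1, 0); (2, 2, 2, 0, 0); (0, 1, 1, 0, 0); (0, 0, 0, 0, 2); (0, 0, 1, 0, 0))


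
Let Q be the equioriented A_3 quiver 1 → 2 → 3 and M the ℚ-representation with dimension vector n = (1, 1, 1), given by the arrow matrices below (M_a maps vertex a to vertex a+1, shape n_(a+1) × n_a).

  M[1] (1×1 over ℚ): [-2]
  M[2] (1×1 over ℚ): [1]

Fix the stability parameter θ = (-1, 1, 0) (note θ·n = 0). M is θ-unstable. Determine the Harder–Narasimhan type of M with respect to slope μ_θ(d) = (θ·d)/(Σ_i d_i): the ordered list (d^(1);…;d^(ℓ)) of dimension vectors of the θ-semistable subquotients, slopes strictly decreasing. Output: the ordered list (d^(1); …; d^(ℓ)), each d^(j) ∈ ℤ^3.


Via rank(M_{q-1}∘⋯∘M_p): M ≅ I[1,3].
μ_θ-semistable layers: μ^(1)=1/2; μ^(2)=-1

((0, 1, 1); (1, 0, 0))


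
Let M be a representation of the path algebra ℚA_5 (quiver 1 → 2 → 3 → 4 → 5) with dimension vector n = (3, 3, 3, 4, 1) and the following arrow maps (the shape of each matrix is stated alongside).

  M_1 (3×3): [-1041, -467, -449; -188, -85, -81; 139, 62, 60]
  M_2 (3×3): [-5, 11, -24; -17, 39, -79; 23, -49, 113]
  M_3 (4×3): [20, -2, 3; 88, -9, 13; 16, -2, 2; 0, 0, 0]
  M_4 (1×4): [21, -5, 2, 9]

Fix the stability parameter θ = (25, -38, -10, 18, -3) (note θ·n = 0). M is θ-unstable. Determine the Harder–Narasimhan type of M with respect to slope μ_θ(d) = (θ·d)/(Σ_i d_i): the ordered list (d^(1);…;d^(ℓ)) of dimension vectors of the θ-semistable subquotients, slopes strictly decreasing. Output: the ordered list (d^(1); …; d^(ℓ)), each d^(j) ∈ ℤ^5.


Via rank(M_{q-1}∘⋯∘M_p): M ≅ I[1,1], I[1,3], I[1,5], I[2,2], I[3,4], I[4,4]^2.
μ_θ-semistable layers: μ^(1)=25; μ^(2)=18; μ^(3)=15/2; μ^(4)=-23/3; μ^(5)=-10; μ^(6)=-38

((1, 0, 0, 0, 0); (0, 0, 0, 3, 0); (0, 0, 0, 1, 1); (2, 2, 2, 0, 0); (0, 0, 1, 0, 0); (0, 1, 0, 0, 0))


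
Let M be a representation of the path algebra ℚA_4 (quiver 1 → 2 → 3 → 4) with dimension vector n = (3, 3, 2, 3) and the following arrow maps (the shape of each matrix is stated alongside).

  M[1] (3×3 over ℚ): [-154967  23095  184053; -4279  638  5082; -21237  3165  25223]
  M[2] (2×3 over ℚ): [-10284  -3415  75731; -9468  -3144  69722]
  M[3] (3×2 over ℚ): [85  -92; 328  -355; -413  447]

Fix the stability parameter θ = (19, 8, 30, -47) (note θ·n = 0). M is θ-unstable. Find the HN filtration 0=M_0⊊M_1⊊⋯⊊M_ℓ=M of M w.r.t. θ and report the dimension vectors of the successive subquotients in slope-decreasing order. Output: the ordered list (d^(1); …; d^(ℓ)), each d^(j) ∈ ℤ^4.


Via rank(M_{q-1}∘⋯∘M_p): M ≅ I[1,1], I[1,4]^2, I[2,2], I[4,4].
μ_θ-semistable layers: μ^(1)=19; μ^(2)=8; μ^(3)=5/2; μ^(4)=-47

((1, 0, 0, 0); (0, 1, 0, 0); (2, 2, 2, 2); (0, 0, 0, 1))


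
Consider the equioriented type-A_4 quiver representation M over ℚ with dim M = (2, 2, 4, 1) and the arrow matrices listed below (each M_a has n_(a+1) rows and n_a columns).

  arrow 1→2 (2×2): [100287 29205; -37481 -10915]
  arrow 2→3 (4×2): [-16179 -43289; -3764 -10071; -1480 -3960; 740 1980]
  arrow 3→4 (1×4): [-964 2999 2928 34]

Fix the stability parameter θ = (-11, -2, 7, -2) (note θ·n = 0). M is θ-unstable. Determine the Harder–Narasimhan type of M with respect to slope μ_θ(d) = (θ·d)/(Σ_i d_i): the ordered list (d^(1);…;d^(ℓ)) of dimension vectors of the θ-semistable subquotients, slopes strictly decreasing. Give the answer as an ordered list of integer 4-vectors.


Barcode: M ≅ I[1,1], I[1,4], I[2,3], I[3,3]^2. HN layers by μ_θ (4 steps, strictly decreasing):
  μ^(1)=7; μ^(2)=5/2; μ^(3)=-2; μ^(4)=-11

((0, 0, 3, 0); (0, 0, 1, 1); (0, 2, 0, 0); (2, 0, 0, 0))


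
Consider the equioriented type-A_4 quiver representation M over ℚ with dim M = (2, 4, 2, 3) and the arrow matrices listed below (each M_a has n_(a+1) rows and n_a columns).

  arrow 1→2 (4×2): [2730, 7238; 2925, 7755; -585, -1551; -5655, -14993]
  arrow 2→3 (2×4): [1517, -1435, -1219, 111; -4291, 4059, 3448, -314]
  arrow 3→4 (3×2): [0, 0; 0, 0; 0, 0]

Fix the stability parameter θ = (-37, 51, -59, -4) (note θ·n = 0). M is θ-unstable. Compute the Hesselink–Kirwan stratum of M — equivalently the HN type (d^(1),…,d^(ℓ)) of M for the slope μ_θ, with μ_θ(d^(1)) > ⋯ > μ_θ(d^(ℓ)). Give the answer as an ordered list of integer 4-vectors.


Barcode: M ≅ I[1,1], I[1,3], I[2,2]^2, I[2,3], I[4,4]^3. HN layers by μ_θ (3 steps, strictly decreasing):
  μ^(1)=51; μ^(2)=-4; μ^(3)=-37

((0, 2, 0, 0); (0, 2, 2, 3); (2, 0, 0, 0))


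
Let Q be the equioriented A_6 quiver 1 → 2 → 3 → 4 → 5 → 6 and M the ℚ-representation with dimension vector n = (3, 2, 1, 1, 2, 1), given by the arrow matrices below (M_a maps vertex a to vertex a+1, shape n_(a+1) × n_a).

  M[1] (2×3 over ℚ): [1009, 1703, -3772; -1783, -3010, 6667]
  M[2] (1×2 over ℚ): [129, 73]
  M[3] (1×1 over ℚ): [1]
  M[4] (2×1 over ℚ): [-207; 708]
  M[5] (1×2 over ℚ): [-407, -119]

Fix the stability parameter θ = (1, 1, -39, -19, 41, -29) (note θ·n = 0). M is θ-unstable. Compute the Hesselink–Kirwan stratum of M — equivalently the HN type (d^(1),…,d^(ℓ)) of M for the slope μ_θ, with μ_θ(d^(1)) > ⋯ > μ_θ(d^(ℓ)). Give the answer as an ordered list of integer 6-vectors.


Via rank(M_{q-1}∘⋯∘M_p): M ≅ I[1,1], I[1,2], I[1,6], I[5,5].
μ_θ-semistable layers: μ^(1)=41; μ^(2)=6; μ^(3)=1; μ^(4)=-14

((0, 0, 0, 0, 1, 0); (0, 0, 0, 0, 1, 1); (2, 1, 0, 0, 0, 0); (1, 1, 1, 1, 0, 0))


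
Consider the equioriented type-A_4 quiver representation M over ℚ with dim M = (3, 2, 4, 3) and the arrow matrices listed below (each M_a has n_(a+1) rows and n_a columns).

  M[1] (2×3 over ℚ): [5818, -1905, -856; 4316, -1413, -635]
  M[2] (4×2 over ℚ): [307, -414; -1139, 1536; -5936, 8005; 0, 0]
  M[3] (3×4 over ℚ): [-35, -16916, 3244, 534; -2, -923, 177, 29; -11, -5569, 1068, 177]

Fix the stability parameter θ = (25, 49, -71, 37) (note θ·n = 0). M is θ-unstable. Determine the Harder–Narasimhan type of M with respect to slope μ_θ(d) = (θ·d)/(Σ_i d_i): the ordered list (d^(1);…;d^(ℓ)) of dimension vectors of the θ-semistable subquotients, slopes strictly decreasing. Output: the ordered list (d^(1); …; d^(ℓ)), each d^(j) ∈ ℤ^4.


Interval decomposition of M: I[1,1], I[1,4]^2, I[3,3], I[3,4].
HN type (ℓ=4): μ^(1)=37; μ^(2)=25; μ^(3)=1; μ^(4)=-71

((0, 0, 0, 3); (1, 0, 0, 0); (2, 2, 2, 0); (0, 0, 2, 0))


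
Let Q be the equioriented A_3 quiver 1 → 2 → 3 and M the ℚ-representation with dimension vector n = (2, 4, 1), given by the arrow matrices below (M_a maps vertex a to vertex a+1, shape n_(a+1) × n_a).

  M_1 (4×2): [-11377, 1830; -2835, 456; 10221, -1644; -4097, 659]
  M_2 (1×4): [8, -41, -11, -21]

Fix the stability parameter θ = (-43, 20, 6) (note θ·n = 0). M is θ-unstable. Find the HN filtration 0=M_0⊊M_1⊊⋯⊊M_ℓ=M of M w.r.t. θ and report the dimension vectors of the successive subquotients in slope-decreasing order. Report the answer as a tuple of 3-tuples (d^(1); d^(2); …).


Barcode: M ≅ I[1,2], I[1,3], I[2,2]^2. HN layers by μ_θ (3 steps, strictly decreasing):
  μ^(1)=20; μ^(2)=13; μ^(3)=-43

((0, 3, 0); (0, 1, 1); (2, 0, 0))


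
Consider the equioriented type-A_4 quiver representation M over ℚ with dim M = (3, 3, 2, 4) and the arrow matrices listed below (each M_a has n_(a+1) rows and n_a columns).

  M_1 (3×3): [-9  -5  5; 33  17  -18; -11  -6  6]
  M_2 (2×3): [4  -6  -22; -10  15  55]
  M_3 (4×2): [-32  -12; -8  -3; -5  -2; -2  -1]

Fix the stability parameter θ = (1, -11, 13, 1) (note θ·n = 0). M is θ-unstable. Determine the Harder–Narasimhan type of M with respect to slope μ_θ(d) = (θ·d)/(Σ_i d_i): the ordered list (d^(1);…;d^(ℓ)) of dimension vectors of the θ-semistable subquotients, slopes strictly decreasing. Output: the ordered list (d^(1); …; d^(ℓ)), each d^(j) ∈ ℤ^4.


Barcode: M ≅ I[1,2]^2, I[1,4], I[3,4], I[4,4]^2. HN layers by μ_θ (3 steps, strictly decreasing):
  μ^(1)=7; μ^(2)=1; μ^(3)=-5

((0, 0, 2, 2); (0, 0, 0, 2); (3, 3, 0, 0))


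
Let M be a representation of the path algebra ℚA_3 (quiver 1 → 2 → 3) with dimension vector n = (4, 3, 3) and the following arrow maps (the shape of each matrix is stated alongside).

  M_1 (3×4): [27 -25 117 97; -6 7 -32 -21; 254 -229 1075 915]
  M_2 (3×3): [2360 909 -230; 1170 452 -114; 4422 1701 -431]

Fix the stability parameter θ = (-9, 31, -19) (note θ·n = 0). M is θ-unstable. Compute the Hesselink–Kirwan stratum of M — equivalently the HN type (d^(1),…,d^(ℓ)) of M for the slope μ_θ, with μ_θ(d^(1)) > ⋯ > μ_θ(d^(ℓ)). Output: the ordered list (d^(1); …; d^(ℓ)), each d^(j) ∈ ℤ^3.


Barcode: M ≅ I[1,1], I[1,3]^3. HN layers by μ_θ (2 steps, strictly decreasing):
  μ^(1)=6; μ^(2)=-9

((0, 3, 3); (4, 0, 0))


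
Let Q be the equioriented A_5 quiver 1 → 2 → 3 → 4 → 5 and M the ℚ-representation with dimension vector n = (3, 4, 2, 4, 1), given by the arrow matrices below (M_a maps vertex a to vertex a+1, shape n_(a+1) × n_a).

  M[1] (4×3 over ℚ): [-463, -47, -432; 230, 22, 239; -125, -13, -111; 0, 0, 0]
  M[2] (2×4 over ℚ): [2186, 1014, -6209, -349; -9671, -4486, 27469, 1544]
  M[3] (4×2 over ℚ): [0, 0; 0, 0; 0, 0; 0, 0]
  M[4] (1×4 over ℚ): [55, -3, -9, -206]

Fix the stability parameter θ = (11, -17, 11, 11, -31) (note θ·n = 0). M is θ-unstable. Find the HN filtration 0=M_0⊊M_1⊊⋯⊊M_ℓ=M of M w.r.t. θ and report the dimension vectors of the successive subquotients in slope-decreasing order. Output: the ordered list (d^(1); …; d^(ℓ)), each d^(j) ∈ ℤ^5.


Barcode: M ≅ I[1,1], I[1,3]^2, I[2,2]^2, I[4,4]^3, I[4,5]. HN layers by μ_θ (4 steps, strictly decreasing):
  μ^(1)=11; μ^(2)=-3; μ^(3)=-10; μ^(4)=-17

((1, 0, 2, 3, 0); (2, 2, 0, 0, 0); (0, 0, 0, 1, 1); (0, 2, 0, 0, 0))


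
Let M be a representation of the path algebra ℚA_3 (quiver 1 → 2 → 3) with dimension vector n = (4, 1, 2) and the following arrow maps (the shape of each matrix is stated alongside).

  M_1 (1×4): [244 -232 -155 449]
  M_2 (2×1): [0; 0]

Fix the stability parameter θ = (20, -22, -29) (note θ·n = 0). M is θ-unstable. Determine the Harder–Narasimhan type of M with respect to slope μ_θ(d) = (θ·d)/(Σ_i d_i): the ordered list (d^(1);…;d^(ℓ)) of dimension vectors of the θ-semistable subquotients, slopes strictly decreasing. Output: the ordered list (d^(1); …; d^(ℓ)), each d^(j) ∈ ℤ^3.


Interval decomposition of M: I[1,1]^3, I[1,2], I[3,3]^2.
HN type (ℓ=3): μ^(1)=20; μ^(2)=-1; μ^(3)=-29

((3, 0, 0); (1, 1, 0); (0, 0, 2))


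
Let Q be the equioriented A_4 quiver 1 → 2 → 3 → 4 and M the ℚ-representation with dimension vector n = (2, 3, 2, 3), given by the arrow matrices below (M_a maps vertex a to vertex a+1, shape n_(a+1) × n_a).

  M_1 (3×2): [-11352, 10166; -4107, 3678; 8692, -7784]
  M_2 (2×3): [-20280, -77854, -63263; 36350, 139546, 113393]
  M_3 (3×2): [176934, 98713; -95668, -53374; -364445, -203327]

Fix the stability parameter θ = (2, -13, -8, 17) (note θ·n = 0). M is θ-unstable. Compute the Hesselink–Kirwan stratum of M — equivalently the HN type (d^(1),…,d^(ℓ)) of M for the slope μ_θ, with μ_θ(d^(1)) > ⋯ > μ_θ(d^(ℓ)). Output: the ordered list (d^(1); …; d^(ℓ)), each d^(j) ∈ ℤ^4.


Via rank(M_{q-1}∘⋯∘M_p): M ≅ I[1,4]^2, I[2,2], I[4,4].
μ_θ-semistable layers: μ^(1)=17; μ^(2)=-19/3; μ^(3)=-13

((0, 0, 0, 3); (2, 2, 2, 0); (0, 1, 0, 0))


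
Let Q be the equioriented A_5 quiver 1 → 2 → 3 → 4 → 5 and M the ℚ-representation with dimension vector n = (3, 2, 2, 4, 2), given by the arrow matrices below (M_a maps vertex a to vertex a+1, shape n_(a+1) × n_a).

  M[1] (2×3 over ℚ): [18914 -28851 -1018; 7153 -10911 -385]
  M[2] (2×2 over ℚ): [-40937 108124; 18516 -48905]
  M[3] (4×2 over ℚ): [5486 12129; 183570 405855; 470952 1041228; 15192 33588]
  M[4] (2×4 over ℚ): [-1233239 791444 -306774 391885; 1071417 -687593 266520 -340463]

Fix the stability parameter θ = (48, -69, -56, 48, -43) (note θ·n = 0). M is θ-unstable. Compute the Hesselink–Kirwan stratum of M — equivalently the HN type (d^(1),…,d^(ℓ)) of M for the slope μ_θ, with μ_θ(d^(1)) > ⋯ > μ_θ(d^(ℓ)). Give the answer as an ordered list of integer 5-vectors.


Interval decomposition of M: I[1,1], I[1,3], I[1,5], I[4,4]^2, I[4,5].
HN type (ℓ=3): μ^(1)=48; μ^(2)=5/2; μ^(3)=-77/3

((1, 0, 0, 2, 0); (0, 0, 0, 2, 2); (2, 2, 2, 0, 0))


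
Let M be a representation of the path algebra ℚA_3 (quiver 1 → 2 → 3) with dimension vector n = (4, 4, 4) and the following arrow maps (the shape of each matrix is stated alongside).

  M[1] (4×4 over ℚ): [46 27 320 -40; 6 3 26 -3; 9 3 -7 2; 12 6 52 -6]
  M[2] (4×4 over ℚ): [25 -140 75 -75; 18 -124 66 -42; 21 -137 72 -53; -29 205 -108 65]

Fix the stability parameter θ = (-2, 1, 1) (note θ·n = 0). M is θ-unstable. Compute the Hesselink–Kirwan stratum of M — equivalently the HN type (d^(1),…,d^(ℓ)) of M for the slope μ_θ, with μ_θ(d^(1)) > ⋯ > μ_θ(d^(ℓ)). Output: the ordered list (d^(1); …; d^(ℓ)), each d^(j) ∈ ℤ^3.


Via rank(M_{q-1}∘⋯∘M_p): M ≅ I[1,1], I[1,2], I[1,3]^2, I[2,3], I[3,3].
μ_θ-semistable layers: μ^(1)=1; μ^(2)=-2

((0, 4, 4); (4, 0, 0))


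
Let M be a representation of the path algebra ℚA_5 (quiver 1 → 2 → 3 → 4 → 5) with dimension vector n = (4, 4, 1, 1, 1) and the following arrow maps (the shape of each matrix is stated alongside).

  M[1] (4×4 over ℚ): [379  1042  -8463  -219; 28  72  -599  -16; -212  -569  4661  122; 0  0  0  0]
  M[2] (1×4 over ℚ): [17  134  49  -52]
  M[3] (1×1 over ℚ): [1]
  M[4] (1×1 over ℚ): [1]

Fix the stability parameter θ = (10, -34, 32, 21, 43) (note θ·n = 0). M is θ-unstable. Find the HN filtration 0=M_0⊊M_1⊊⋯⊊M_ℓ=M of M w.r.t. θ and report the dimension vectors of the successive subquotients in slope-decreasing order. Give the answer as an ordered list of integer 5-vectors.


Interval decomposition of M: I[1,1], I[1,2]^2, I[1,5], I[2,2].
HN type (ℓ=5): μ^(1)=43; μ^(2)=53/2; μ^(3)=10; μ^(4)=-12; μ^(5)=-34

((0, 0, 0, 0, 1); (0, 0, 1, 1, 0); (1, 0, 0, 0, 0); (3, 3, 0, 0, 0); (0, 1, 0, 0, 0))


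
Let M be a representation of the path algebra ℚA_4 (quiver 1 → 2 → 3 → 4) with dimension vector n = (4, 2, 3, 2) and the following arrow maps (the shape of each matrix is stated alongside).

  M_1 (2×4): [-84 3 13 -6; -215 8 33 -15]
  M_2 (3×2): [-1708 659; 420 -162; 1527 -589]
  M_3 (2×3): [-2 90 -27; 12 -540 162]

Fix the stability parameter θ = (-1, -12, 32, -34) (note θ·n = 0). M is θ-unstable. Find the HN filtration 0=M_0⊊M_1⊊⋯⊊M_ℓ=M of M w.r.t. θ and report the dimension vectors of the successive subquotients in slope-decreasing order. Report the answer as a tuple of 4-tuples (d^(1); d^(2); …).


Barcode: M ≅ I[1,1]^2, I[1,3], I[1,4], I[3,3], I[4,4]. HN layers by μ_θ (4 steps, strictly decreasing):
  μ^(1)=32; μ^(2)=-1; μ^(3)=-13/2; μ^(4)=-34

((0, 0, 2, 0); (2, 0, 1, 1); (2, 2, 0, 0); (0, 0, 0, 1))


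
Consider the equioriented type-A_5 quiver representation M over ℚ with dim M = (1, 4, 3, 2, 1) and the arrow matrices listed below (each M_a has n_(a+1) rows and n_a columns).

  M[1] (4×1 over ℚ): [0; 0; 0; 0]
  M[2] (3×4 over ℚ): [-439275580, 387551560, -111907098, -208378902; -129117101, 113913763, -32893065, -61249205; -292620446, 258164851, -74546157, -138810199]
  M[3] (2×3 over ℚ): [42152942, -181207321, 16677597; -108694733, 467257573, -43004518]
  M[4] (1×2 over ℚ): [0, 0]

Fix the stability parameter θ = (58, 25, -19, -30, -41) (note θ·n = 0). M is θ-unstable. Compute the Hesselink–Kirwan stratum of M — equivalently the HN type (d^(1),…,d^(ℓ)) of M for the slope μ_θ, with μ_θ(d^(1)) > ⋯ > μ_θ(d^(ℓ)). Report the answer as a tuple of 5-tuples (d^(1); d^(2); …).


Barcode: M ≅ I[1,1], I[2,2], I[2,3], I[2,4]^2, I[5,5]. HN layers by μ_θ (5 steps, strictly decreasing):
  μ^(1)=58; μ^(2)=25; μ^(3)=3; μ^(4)=-8; μ^(5)=-41

((1, 0, 0, 0, 0); (0, 1, 0, 0, 0); (0, 1, 1, 0, 0); (0, 2, 2, 2, 0); (0, 0, 0, 0, 1))


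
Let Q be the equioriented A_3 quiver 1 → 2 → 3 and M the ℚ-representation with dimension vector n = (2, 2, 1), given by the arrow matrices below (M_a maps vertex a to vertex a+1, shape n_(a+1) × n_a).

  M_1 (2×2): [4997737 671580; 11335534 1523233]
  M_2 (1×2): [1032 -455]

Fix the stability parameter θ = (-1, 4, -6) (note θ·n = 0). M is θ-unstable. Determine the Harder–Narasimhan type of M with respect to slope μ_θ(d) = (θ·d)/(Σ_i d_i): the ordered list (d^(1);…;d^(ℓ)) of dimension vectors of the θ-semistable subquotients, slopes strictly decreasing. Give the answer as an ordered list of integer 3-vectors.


Via rank(M_{q-1}∘⋯∘M_p): M ≅ I[1,2], I[1,3].
μ_θ-semistable layers: μ^(1)=4; μ^(2)=-1

((0, 1, 0); (2, 1, 1))


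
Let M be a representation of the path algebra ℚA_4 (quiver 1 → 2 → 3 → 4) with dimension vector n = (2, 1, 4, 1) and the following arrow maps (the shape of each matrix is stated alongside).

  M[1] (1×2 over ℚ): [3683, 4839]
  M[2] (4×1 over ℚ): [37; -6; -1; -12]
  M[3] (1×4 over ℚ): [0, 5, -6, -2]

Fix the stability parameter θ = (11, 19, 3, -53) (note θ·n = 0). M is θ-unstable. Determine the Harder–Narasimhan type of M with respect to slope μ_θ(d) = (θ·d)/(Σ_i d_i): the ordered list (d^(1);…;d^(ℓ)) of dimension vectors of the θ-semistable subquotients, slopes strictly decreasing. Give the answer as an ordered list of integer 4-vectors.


Interval decomposition of M: I[1,1], I[1,3], I[3,3]^2, I[3,4].
HN type (ℓ=3): μ^(1)=11; μ^(2)=3; μ^(3)=-25

((2, 1, 1, 0); (0, 0, 2, 0); (0, 0, 1, 1))


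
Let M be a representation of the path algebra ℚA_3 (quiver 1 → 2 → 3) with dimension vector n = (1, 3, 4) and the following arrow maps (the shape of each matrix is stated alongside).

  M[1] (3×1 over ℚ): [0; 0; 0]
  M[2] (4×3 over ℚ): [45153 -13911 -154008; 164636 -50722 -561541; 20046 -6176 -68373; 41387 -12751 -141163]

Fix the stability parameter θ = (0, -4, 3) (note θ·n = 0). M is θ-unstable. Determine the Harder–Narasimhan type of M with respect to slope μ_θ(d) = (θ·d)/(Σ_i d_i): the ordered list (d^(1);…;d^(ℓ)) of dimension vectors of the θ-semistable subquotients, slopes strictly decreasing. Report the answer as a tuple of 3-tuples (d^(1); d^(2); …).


Barcode: M ≅ I[1,1], I[2,2], I[2,3]^2, I[3,3]^2. HN layers by μ_θ (3 steps, strictly decreasing):
  μ^(1)=3; μ^(2)=0; μ^(3)=-4

((0, 0, 4); (1, 0, 0); (0, 3, 0))


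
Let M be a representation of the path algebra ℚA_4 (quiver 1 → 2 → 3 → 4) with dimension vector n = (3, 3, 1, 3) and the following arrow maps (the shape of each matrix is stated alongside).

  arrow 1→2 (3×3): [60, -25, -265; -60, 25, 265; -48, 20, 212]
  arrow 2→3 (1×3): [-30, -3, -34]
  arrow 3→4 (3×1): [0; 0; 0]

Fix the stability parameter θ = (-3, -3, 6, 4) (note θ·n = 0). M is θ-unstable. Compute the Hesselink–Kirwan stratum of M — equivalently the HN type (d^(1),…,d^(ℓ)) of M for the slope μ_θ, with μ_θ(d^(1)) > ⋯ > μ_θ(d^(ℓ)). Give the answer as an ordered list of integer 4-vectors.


Via rank(M_{q-1}∘⋯∘M_p): M ≅ I[1,1]^2, I[1,3], I[2,2]^2, I[4,4]^3.
μ_θ-semistable layers: μ^(1)=6; μ^(2)=4; μ^(3)=-3

((0, 0, 1, 0); (0, 0, 0, 3); (3, 3, 0, 0))


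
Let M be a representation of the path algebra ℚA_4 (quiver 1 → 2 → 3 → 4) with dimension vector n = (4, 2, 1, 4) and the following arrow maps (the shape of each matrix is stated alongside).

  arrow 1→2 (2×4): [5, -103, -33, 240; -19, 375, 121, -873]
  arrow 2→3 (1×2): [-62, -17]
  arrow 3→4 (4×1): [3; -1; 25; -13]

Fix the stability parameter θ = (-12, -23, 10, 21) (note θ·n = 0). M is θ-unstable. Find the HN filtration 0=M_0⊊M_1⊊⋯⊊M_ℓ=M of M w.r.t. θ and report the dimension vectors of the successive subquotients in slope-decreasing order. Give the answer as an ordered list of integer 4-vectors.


Interval decomposition of M: I[1,1]^2, I[1,2], I[1,4], I[4,4]^3.
HN type (ℓ=4): μ^(1)=21; μ^(2)=10; μ^(3)=-12; μ^(4)=-35/2

((0, 0, 0, 4); (0, 0, 1, 0); (2, 0, 0, 0); (2, 2, 0, 0))


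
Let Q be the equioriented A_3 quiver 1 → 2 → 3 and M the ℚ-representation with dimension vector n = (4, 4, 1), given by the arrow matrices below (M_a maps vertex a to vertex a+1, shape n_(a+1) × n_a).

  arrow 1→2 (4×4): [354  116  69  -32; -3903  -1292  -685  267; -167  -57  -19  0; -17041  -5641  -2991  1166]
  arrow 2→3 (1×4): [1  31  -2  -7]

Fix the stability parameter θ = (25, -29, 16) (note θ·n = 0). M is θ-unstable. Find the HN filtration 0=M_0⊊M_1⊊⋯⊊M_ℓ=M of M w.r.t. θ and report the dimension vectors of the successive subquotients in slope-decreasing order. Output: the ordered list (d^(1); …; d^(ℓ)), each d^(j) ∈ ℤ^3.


Barcode: M ≅ I[1,1], I[1,2]^2, I[1,3], I[2,2]. HN layers by μ_θ (4 steps, strictly decreasing):
  μ^(1)=25; μ^(2)=16; μ^(3)=-2; μ^(4)=-29

((1, 0, 0); (0, 0, 1); (3, 3, 0); (0, 1, 0))


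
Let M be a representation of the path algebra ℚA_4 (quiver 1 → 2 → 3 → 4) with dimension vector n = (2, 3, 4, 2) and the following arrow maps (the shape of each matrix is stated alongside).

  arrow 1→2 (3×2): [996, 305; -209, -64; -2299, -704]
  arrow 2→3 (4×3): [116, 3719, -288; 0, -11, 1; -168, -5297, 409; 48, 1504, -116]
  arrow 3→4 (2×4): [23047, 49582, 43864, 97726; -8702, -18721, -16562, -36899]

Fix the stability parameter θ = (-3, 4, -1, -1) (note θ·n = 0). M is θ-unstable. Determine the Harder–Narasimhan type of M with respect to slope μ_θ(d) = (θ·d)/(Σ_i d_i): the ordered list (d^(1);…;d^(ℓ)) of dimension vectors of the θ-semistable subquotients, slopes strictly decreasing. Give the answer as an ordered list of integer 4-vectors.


Via rank(M_{q-1}∘⋯∘M_p): M ≅ I[1,2], I[1,4], I[2,4], I[3,3]^2.
μ_θ-semistable layers: μ^(1)=4; μ^(2)=2/3; μ^(3)=-1; μ^(4)=-3

((0, 1, 0, 0); (0, 2, 2, 2); (0, 0, 2, 0); (2, 0, 0, 0))


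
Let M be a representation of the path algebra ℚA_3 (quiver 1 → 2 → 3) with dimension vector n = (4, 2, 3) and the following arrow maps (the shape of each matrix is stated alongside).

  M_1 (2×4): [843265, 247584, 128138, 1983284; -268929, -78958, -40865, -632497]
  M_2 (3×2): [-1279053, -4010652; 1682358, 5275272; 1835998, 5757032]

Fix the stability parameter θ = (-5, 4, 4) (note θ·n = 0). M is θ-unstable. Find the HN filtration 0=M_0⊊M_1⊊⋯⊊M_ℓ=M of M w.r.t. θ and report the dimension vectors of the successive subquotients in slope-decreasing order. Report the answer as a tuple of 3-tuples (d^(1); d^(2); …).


Via rank(M_{q-1}∘⋯∘M_p): M ≅ I[1,1]^2, I[1,2], I[1,3], I[3,3]^2.
μ_θ-semistable layers: μ^(1)=4; μ^(2)=-5

((0, 2, 3); (4, 0, 0))
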